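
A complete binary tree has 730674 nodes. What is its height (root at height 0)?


In a complete binary tree, level k holds nodes 2^k .. 2^(k+1)-1 (1-indexed).
Height = floor(log2(n)) = floor(log2(730674)) = 19
Check: 2^19 = 524288 <= 730674 < 1048576 = 2^20


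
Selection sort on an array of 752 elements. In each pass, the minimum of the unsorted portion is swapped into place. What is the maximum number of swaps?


Selection sort performs one swap per pass:
  Pass 1: find min in positions 0 to 751, swap with position 0
  Pass 2: find min in positions 1 to 751, swap with position 1
  Pass 3: find min in positions 2 to 751, swap with position 2
  Pass 4: find min in positions 3 to 751, swap with position 3
  Pass 5: find min in positions 4 to 751, swap with position 4
  ... (746 more passes)
Total passes (and swaps) = n - 1 = 752 - 1 = 751


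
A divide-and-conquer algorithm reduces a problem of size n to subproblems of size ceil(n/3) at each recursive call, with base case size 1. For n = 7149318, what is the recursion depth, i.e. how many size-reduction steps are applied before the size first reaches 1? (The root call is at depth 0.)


Each step divides the size by 3 (rounding up); after k steps the size is ceil(n/3^k), which equals 1 exactly when 3^k >= n.
So the depth is the smallest k with 3^k >= 7149318, i.e. ceil(log_3(7149318)).
3^14 = 4782969 < 7149318 <= 14348907 = 3^15
Recursion depth = 15


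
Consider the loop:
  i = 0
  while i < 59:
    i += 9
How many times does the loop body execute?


Starting at i = 0, each iteration adds 9.
Iterations until i >= 59:
  Iteration 1: i = 0 -> i = 9
  Iteration 2: i = 9 -> i = 18
  Iteration 3: i = 18 -> i = 27
  Iteration 4: i = 27 -> i = 36
  Iteration 5: i = 36 -> i = 45
  Iteration 6: i = 45 -> i = 54
  Iteration 7: i = 54 -> i = 63
Total iterations = ceil(59/9) = 7


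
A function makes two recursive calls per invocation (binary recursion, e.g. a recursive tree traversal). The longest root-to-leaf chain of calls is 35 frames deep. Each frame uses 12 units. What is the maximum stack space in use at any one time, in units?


Binary recursion: the two calls run one after the other, so only one root-to-leaf chain of frames is on the stack at a time.
Maximum depth (longest chain) = 35 frames
Each frame = 12 units
Max stack space = 35 * 12 = 420


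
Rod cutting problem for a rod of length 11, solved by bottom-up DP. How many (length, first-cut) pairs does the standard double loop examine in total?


For each subproblem length i = 1..11, the inner loop considers i possible first cuts.
Total = 1 + 2 + ... + 11
= 11*(11+1)/2
= 11*12/2 = 66


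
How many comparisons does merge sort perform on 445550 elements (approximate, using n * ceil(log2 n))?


Recursion depth: ceil(log2(445550)) = 19
Each recursion level merges n = 445550 elements
Total = 445550 * 19 = 8465450


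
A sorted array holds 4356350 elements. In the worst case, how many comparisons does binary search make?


Halving sequence: 4356350 -> 2178175 -> 1089087 -> 544543 -> 272271 -> 136135 -> 68067 -> 34033 -> 17016 -> 8508 -> 4254 -> 2127 -> 1063 -> 531 -> 265 -> 132 -> 66 -> 33 -> 16 -> 8 -> 4 -> 2 -> 1
Number of halvings = 22
Max comparisons = 22 + 1 = 23


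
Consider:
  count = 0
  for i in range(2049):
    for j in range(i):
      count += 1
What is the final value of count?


For each i, the inner loop runs i times:
  i=0: inner runs 0 times
  i=1: inner runs 1 time
  i=2: inner runs 2 times
  i=3: inner runs 3 times
  i=4: inner runs 4 times
  i=5: inner runs 5 times
  i=6: inner runs 6 times
  i=7: inner runs 7 times
  ...
Total = 0 + 1 + 2 + ... + 2048 = 2049*(2049-1)/2 = 2098176


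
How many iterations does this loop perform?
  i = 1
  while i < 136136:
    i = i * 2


The loop variable doubles each iteration:
i = 1 -> 2 -> 4 -> 8 -> 16 -> 32 -> 64 -> 128 -> 256 -> 512 -> 1024 -> 2048 -> 4096 -> 8192 -> 16384 -> 32768 -> 65536 -> 131072 -> 262144 (stop, 262144 >= 136136)
Number of doublings = ceil(log2(136136)) = 18


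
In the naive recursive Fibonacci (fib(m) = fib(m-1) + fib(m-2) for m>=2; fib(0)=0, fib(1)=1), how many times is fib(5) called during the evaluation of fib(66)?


Let N(m) = number of times fib(m) is called while evaluating fib(66).
N(66) = 1 (the initial call).
N(65) = 1 (only fib(66) calls it).
For 1 <= m <= 64: fib(m) is called by fib(m+1) and fib(m+2), so
  N(m) = N(m+1) + N(m+2).
fib(0) is called only by fib(2), so N(0) = N(2).
Walk down from m=66:
  N(66)=1, N(65)=1, N(64)=2, N(63)=3, N(62)=5, N(61)=8, N(60)=13, N(59)=21, N(58)=34, N(57)=55, N(56)=89, N(55)=144, N(54)=233, N(53)=377, N(52)=610, N(51)=987, N(50)=1597, N(49)=2584, N(48)=4181, N(47)=6765, N(46)=10946, N(45)=17711, N(44)=28657, N(43)=46368, N(42)=75025, N(41)=121393, N(40)=196418, N(39)=317811, N(38)=514229, N(37)=832040, N(36)=1346269, N(35)=2178309, N(34)=3524578, N(33)=5702887, N(32)=9227465, N(31)=14930352, N(30)=24157817, N(29)=39088169, N(28)=63245986, N(27)=102334155, N(26)=165580141, N(25)=267914296, N(24)=433494437, N(23)=701408733, N(22)=1134903170, N(21)=1836311903, N(20)=2971215073, N(19)=4807526976, N(18)=7778742049, N(17)=12586269025, N(16)=20365011074, N(15)=32951280099, N(14)=53316291173, N(13)=86267571272, N(12)=139583862445, N(11)=225851433717, N(10)=365435296162, N(9)=591286729879, N(8)=956722026041, N(7)=1548008755920, N(6)=2504730781961, N(5)=4052739537881
N(5) = 4052739537881


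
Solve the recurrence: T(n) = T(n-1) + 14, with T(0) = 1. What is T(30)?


Unrolling the recurrence:
T(30) = T(29) + 14
       = T(28) + 14 + 14
       = T(27) + 14*3
       ...
       = T(0) + 14*30
       = 1 + 420 = 421


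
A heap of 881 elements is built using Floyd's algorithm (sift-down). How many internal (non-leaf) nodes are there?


Leaf nodes occupy roughly half the array.
Sift-down is called for each internal node, starting from the last one.
Internal nodes = floor(n/2) = floor(881/2) = 440


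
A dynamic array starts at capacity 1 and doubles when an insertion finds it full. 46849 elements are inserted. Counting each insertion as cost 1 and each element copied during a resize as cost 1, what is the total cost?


n = 46849
Insertion costs: 46849
Resizes copy 1, 2, 4, ... up to the largest power of 2 that is <= n-1 = 46848, i.e. 32768.
Copy costs = 1 + 2 + 4 + 8 + 16 + 32 + 64 + 128 + 256 + 512 + 1024 + 2048 + 4096 + 8192 + 16384 + 32768 = 65535
Total = 46849 + 65535 = 112384


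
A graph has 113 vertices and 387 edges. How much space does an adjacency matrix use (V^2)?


Adjacency matrix: V x V grid of entries
Space = V^2 = 113^2 = 113 * 113 = 12769


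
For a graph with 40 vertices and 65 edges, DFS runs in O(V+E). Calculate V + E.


A full DFS traversal visits each vertex once and examines each edge once.
V = 40
E = 65
Sum = 40 + 65 = 105


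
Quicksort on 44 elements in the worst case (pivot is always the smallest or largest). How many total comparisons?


In the worst case, each partition step picks the worst pivot:
  Partition 1: 43 comparisons (n-1 elements to compare)
  Partition 2: 42 comparisons
  Partition 3: 41 comparisons
  Partition 4: 40 comparisons
  Partition 5: 39 comparisons
  ...
  Last partition: 0 comparisons
Total = (n-1) + (n-2) + ... + 1 + 0 = n*(n-1)/2
= 44*43/2 = 946


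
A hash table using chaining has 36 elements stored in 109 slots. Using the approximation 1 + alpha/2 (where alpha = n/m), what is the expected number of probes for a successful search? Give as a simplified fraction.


Load factor alpha = n/m = 36/109
Expected probes = 1 + alpha/2 = 1 + 36/(2*109)
= 1 + 36/218
= 218/218 + 36/218
= 254/218
Simplify: 127/109


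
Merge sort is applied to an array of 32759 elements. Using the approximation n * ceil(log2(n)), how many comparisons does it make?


Merge sort divides the array into halves recursively.
Number of levels = ceil(log2(32759)) = 15
At each level, approximately n = 32759 comparisons are needed for merging.
Total comparisons ~ n * ceil(log2(n)) = 32759 * 15 = 491385


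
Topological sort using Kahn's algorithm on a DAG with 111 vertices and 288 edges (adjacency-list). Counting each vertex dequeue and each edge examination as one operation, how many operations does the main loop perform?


Kahn's algorithm:
  1. Compute in-degrees: O(V + E)
  2. Process queue: each vertex dequeued once (O(V))
     each edge examined once (O(E))
Total = V + E = 111 + 288 = 399


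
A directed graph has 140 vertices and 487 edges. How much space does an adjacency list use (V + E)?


Adjacency list: one list head per vertex + one entry per edge
Vertex heads: 140
Edge entries: 487
Total = 140 + 487 = 627


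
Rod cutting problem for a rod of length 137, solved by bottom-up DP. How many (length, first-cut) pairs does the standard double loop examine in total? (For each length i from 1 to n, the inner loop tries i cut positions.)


For each subproblem length i = 1..137, the inner loop considers i possible first cuts.
Total = 1 + 2 + ... + 137
= 137*(137+1)/2
= 137*138/2 = 9453


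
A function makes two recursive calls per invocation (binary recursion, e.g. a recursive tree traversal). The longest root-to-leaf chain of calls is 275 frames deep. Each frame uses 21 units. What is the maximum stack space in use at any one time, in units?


Binary recursion: the two calls run one after the other, so only one root-to-leaf chain of frames is on the stack at a time.
Maximum depth (longest chain) = 275 frames
Each frame = 21 units
Max stack space = 275 * 21 = 5775


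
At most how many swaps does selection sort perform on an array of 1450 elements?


Each of the 1449 passes places one element in its final position.
Pass 1: swap minimum into position 0
Pass 2: swap minimum of remaining into position 1
...
Pass 1449: last two elements, one swap
Maximum swaps = 1450 - 1 = 1449


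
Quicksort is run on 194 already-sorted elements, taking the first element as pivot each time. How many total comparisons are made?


Sum of comparisons per partition:
193 + 192 + ... + 1 + 0
= 194 * (194 - 1) / 2
= 194 * 193 / 2
= 18721


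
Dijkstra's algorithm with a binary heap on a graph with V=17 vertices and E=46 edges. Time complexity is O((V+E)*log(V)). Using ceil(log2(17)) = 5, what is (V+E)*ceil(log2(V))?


Dijkstra with a binary heap: each vertex is extracted once, each edge may relax once.
Each heap operation costs O(log V).
V + E = 17 + 46 = 63
ceil(log2(17)) = 5 (since 2^4 = 16 < 17 <= 32 = 2^5)
Total heap work = (V+E) * ceil(log2(V)) = 63 * 5 = 315


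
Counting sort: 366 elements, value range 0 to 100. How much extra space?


n = 366 (output array)
k = 101 (count array for 101 distinct values)
Extra space = 366 + 101 = 467


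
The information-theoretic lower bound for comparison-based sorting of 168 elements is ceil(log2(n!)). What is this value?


A binary decision tree of height h has at most 2^h leaves and needs at least n! of them, so h >= ceil(log2(n!)).
168! is far too large to multiply out, so use Stirling's series:
  ln(n!) ~ n ln n - n + (1/2) ln(2 pi n) + 1/(12n)  (error below 1/(360 n^3), negligible here)
  ln(168) = 5.1239640
  n ln n = 168 * 5.1239640 = 860.8260
  (1/2) ln(2 pi * 168) = (1/2) ln(1055.5751) = 3.4809
  1/(12*168) = 0.0005
  ln(168!) ~ 860.8260 - 168 + 3.4809 + 0.0005 = 696.3074
Convert to base 2: log2(168!) = 696.3074 / ln 2 = 696.3074 / 0.69314718 = 1004.5592
ceil(1004.5592) = 1005


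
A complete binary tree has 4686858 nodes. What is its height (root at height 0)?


In a complete binary tree, level k holds nodes 2^k .. 2^(k+1)-1 (1-indexed).
Height = floor(log2(n)) = floor(log2(4686858)) = 22
Check: 2^22 = 4194304 <= 4686858 < 8388608 = 2^23


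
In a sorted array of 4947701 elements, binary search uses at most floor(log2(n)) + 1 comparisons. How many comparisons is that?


Halving sequence: 4947701 -> 2473850 -> 1236925 -> 618462 -> 309231 -> 154615 -> 77307 -> 38653 -> 19326 -> 9663 -> 4831 -> 2415 -> 1207 -> 603 -> 301 -> 150 -> 75 -> 37 -> 18 -> 9 -> 4 -> 2 -> 1
Number of halvings = 22
Max comparisons = 22 + 1 = 23


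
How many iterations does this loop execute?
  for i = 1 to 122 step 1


The loop variable i takes values starting at 1 and increments by 1 each iteration.
Sequence: i = 1, 2, 3, 4, 5, 6, 7, 8, 9, ...
The upper bound 122 is inclusive, so the count is floor((last - first) / step) + 1:
floor((122 - 1) / 1) + 1 = floor(121/1) + 1 = 121 + 1 = 122


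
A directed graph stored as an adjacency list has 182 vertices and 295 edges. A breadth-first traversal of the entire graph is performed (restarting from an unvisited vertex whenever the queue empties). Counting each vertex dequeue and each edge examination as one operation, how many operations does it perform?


A full BFS traversal dequeues each vertex once and examines each edge once.
Vertex visits: 182
Edge visits: 295
V + E = 182 + 295 = 477


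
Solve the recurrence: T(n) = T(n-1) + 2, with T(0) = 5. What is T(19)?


Unrolling the recurrence:
T(19) = T(18) + 2
       = T(17) + 2 + 2
       = T(16) + 2*3
       ...
       = T(0) + 2*19
       = 5 + 38 = 43


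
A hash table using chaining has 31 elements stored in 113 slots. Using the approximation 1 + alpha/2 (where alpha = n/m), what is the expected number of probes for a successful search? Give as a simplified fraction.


Load factor alpha = n/m = 31/113
Expected probes = 1 + alpha/2 = 1 + 31/(2*113)
= 1 + 31/226
= 226/226 + 31/226
= 257/226


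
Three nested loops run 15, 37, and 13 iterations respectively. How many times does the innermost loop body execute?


Loop 1 (outermost): 15 iterations
Loop 2 (middle): 37 iterations per outer
Loop 3 (innermost): 13 iterations per middle
Total = 15 * 37 * 13 = 7215


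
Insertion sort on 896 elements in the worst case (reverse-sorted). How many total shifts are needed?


In the worst case (reverse-sorted), each element shifts past all previous:
  Element 1: 1 shifts
  Element 2: 2 shifts
  Element 3: 3 shifts
  Element 4: 4 shifts
  Element 5: 5 shifts
  ...
  Element 895: 895 shifts
Total = 1 + 2 + ... + 895
= 896*(896-1)/2 = 400960


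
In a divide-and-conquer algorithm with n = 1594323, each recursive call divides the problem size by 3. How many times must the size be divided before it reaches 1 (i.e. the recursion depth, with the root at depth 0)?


Number of divisions = log_3(1594323)
Sizes: 1594323 -> 531441 -> 177147 -> 59049 -> 19683 -> 6561 -> 2187 -> 729 -> 243 -> 81 -> 27 -> 9 -> 3 -> 1 (13 divisions)
Recursion depth = 13


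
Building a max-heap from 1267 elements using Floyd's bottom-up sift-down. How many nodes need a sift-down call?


In a heap of 1267 elements (0-indexed array):
  Last element index: 1266
  Parent of last element: floor((1266 - 1) / 2) = 632
  Internal nodes: indices 0 to 632
  Count = floor(1267/2) = 633


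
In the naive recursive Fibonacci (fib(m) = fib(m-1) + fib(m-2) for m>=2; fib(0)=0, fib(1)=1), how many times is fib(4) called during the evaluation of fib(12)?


Let N(m) = number of times fib(m) is called while evaluating fib(12).
N(12) = 1 (the initial call).
N(11) = 1 (only fib(12) calls it).
For 1 <= m <= 10: fib(m) is called by fib(m+1) and fib(m+2), so
  N(m) = N(m+1) + N(m+2).
fib(0) is called only by fib(2), so N(0) = N(2).
Walk down from m=12:
  N(12)=1, N(11)=1, N(10)=2, N(9)=3, N(8)=5, N(7)=8, N(6)=13, N(5)=21, N(4)=34
N(4) = 34


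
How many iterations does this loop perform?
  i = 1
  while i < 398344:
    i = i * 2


The loop variable doubles each iteration:
i = 1 -> 2 -> 4 -> 8 -> 16 -> 32 -> 64 -> 128 -> 256 -> 512 -> 1024 -> 2048 -> 4096 -> 8192 -> 16384 -> 32768 -> 65536 -> 131072 -> 262144 -> 524288 (stop, 524288 >= 398344)
Number of doublings = ceil(log2(398344)) = 19


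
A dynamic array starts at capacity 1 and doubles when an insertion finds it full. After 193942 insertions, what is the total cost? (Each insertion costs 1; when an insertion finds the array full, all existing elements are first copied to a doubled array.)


Insertion cost: 193942 (one per element)
Resizes occur just before inserting elements 2, 3, 5, 9, ...
Elements copied at each resize: 1 + 2 + 4 + 8 + 16 + 32 + 64 + 128 + 256 + 512 + 1024 + 2048 + 4096 + 8192 + 16384 + 32768 + 65536 + 131072
Sum of copies = 262143 (geometric series: 2^k - 1)
Total = 193942 + 262143 = 456085


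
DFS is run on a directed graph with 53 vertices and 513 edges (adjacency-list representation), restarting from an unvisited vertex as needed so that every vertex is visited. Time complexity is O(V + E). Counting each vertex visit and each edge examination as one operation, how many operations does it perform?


A full DFS traversal processes each vertex exactly once (push/pop on stack).
Each directed edge is examined once.
V = 53, E = 513
V + E = 566


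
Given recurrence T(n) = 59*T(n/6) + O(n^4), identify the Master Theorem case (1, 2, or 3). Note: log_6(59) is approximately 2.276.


Master Theorem parameters: a=59, b=6, c=4
log_b(a) = 2.276
Compare b^c with a: 6^4 = 1296 > 59, so c > log_b(a).
Comparing c=4 vs log_b(a)=2.276:
4 > 2.276 => Case 3
Result: T(n) = O(n^4)
Master Theorem case = 3


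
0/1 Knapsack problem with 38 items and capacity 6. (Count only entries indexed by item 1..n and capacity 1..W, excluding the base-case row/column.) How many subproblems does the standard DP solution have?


The DP table is indexed by (item, capacity).
Rows: 38 items
Columns: 6 capacity values (1 to W)
Total subproblems = 38 * 6 = 228


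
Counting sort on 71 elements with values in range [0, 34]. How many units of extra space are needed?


Output array size: 71 (to store sorted result)
Count array size: 35 (one slot per possible value, range 0 to 34)
Total extra space = 71 + 35 = 106


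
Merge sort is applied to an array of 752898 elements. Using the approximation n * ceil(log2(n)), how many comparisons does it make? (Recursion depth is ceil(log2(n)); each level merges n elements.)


Merge sort divides the array into halves recursively.
Number of levels = ceil(log2(752898)) = 20
At each level, approximately n = 752898 comparisons are needed for merging.
Total comparisons ~ n * ceil(log2(n)) = 752898 * 20 = 15057960


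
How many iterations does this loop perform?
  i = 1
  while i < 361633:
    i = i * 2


The loop variable doubles each iteration:
i = 1 -> 2 -> 4 -> 8 -> 16 -> 32 -> 64 -> 128 -> 256 -> 512 -> 1024 -> 2048 -> 4096 -> 8192 -> 16384 -> 32768 -> 65536 -> 131072 -> 262144 -> 524288 (stop, 524288 >= 361633)
Number of doublings = ceil(log2(361633)) = 19


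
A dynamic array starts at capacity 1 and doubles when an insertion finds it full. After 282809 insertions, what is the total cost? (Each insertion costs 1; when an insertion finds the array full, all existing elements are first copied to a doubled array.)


Insertion cost: 282809 (one per element)
Resizes occur just before inserting elements 2, 3, 5, 9, ...
Elements copied at each resize: 1 + 2 + 4 + 8 + 16 + 32 + 64 + 128 + 256 + 512 + 1024 + 2048 + 4096 + 8192 + 16384 + 32768 + 65536 + 131072 + 262144
Sum of copies = 524287 (geometric series: 2^k - 1)
Total = 282809 + 524287 = 807096


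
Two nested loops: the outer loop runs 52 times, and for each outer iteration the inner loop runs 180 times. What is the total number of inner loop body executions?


Outer loop: 52 iterations
Inner loop: 180 iterations per outer iteration
Total = 52 * 180 = 9360


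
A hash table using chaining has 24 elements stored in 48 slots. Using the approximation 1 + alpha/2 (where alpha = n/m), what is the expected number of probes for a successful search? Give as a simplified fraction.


Load factor alpha = n/m = 24/48
Expected probes = 1 + alpha/2 = 1 + 24/(2*48)
= 1 + 24/96
= 96/96 + 24/96
= 120/96
Simplify: 5/4


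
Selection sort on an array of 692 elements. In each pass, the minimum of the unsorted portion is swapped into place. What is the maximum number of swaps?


Selection sort performs one swap per pass:
  Pass 1: find min in positions 0 to 691, swap with position 0
  Pass 2: find min in positions 1 to 691, swap with position 1
  Pass 3: find min in positions 2 to 691, swap with position 2
  Pass 4: find min in positions 3 to 691, swap with position 3
  Pass 5: find min in positions 4 to 691, swap with position 4
  ... (686 more passes)
Total passes (and swaps) = n - 1 = 692 - 1 = 691


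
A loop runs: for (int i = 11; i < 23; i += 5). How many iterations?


Loop starts at i = 11, increments by 5, stops when i >= 23.
Number of iterations = ceil((23 - 11) / 5)
= ceil(12 / 5)
= 3


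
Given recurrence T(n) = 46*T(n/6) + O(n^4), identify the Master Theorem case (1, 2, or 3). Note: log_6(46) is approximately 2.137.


Master Theorem parameters: a=46, b=6, c=4
log_b(a) = 2.137
Compare b^c with a: 6^4 = 1296 > 46, so c > log_b(a).
Comparing c=4 vs log_b(a)=2.137:
4 > 2.137 => Case 3
Result: T(n) = O(n^4)
Master Theorem case = 3


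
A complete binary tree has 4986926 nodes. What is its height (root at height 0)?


In a complete binary tree, level k holds nodes 2^k .. 2^(k+1)-1 (1-indexed).
Height = floor(log2(n)) = floor(log2(4986926)) = 22
Check: 2^22 = 4194304 <= 4986926 < 8388608 = 2^23


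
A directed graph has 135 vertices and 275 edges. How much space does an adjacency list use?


Adjacency list: one list head per vertex + one entry per edge
Vertex heads: 135
Edge entries: 275
Total = 135 + 275 = 410


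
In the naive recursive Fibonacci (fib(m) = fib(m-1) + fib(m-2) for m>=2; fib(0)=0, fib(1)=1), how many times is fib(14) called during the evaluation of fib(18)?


Let N(m) = number of times fib(m) is called while evaluating fib(18).
N(18) = 1 (the initial call).
N(17) = 1 (only fib(18) calls it).
For 1 <= m <= 16: fib(m) is called by fib(m+1) and fib(m+2), so
  N(m) = N(m+1) + N(m+2).
fib(0) is called only by fib(2), so N(0) = N(2).
Walk down from m=18:
  N(18)=1, N(17)=1, N(16)=2, N(15)=3, N(14)=5
N(14) = 5


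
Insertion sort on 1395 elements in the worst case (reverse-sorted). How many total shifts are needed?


In the worst case (reverse-sorted), each element shifts past all previous:
  Element 1: 1 shifts
  Element 2: 2 shifts
  Element 3: 3 shifts
  Element 4: 4 shifts
  Element 5: 5 shifts
  ...
  Element 1394: 1394 shifts
Total = 1 + 2 + ... + 1394
= 1395*(1395-1)/2 = 972315


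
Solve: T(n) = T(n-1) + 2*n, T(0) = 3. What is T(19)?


Expanding the recurrence:
T(19) = T(18) + 2*19
       = T(17) + 2*18 + 2*19
       ...
       = T(0) + 2*(1 + 2 + ... + 19)
       = 3 + 2 * 19*20/2
       = 3 + 2 * 190
       = 3 + 380 = 383


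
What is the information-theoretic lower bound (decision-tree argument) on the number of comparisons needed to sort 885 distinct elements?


A binary decision tree of height h has at most 2^h leaves and needs at least n! of them, so h >= ceil(log2(n!)).
885! is far too large to multiply out, so use Stirling's series:
  ln(n!) ~ n ln n - n + (1/2) ln(2 pi n) + 1/(12n)  (error below 1/(360 n^3), negligible here)
  ln(885) = 6.7855876
  n ln n = 885 * 6.7855876 = 6005.2450
  (1/2) ln(2 pi * 885) = (1/2) ln(5560.6190) = 4.3117
  1/(12*885) = 0.0001
  ln(885!) ~ 6005.2450 - 885 + 4.3117 + 0.0001 = 5124.5568
Convert to base 2: log2(885!) = 5124.5568 / ln 2 = 5124.5568 / 0.69314718 = 7393.1727
ceil(7393.1727) = 7394


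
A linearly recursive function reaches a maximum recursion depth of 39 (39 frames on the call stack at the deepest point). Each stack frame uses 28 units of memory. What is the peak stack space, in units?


Maximum recursion depth = 39 frames
Memory per frame = 28 units
Total stack space = depth * frame_size
= 39 * 28 = 1092


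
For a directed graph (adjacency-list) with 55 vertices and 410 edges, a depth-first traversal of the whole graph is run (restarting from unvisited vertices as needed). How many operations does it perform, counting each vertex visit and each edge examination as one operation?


A full DFS traversal visits each vertex once and examines each edge once.
V = 55
E = 410
Sum = 55 + 410 = 465


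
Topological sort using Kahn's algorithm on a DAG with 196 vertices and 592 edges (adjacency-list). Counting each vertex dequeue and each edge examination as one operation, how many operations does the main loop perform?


Kahn's algorithm:
  1. Compute in-degrees: O(V + E)
  2. Process queue: each vertex dequeued once (O(V))
     each edge examined once (O(E))
Total = V + E = 196 + 592 = 788


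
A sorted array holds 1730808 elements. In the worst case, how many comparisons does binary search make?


Halving sequence: 1730808 -> 865404 -> 432702 -> 216351 -> 108175 -> 54087 -> 27043 -> 13521 -> 6760 -> 3380 -> 1690 -> 845 -> 422 -> 211 -> 105 -> 52 -> 26 -> 13 -> 6 -> 3 -> 1
Number of halvings = 20
Max comparisons = 20 + 1 = 21


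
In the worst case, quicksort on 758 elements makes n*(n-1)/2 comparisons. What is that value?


Sum of comparisons per partition:
757 + 756 + ... + 1 + 0
= 758 * (758 - 1) / 2
= 758 * 757 / 2
= 286903


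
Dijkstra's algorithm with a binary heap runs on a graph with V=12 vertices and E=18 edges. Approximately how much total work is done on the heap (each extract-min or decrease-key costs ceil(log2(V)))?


Dijkstra with a binary heap: each vertex is extracted once, each edge may relax once.
Each heap operation costs O(log V).
V + E = 12 + 18 = 30
ceil(log2(12)) = 4 (since 2^3 = 8 < 12 <= 16 = 2^4)
Total heap work = (V+E) * ceil(log2(V)) = 30 * 4 = 120


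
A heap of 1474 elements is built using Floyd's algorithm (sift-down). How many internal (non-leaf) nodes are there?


Leaf nodes occupy roughly half the array.
Sift-down is called for each internal node, starting from the last one.
Internal nodes = floor(n/2) = floor(1474/2) = 737


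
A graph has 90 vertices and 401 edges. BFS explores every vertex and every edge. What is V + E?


A full BFS traversal dequeues each vertex once and examines each edge once.
Vertex visits: 90
Edge visits: 401
V + E = 90 + 401 = 491


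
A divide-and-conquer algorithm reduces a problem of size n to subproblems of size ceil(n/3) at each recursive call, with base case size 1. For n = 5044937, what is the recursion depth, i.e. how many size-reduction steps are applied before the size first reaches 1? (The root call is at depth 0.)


Each step divides the size by 3 (rounding up); after k steps the size is ceil(n/3^k), which equals 1 exactly when 3^k >= n.
So the depth is the smallest k with 3^k >= 5044937, i.e. ceil(log_3(5044937)).
3^14 = 4782969 < 5044937 <= 14348907 = 3^15
Recursion depth = 15


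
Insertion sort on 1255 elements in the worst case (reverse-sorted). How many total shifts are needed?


In the worst case (reverse-sorted), each element shifts past all previous:
  Element 1: 1 shifts
  Element 2: 2 shifts
  Element 3: 3 shifts
  Element 4: 4 shifts
  Element 5: 5 shifts
  ...
  Element 1254: 1254 shifts
Total = 1 + 2 + ... + 1254
= 1255*(1255-1)/2 = 786885


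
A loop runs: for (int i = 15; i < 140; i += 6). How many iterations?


Loop starts at i = 15, increments by 6, stops when i >= 140.
Number of iterations = ceil((140 - 15) / 6)
= ceil(125 / 6)
= 21


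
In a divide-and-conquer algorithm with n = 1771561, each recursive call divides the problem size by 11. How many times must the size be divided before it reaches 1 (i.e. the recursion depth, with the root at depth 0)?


Number of divisions = log_11(1771561)
Sizes: 1771561 -> 161051 -> 14641 -> 1331 -> 121 -> 11 -> 1 (6 divisions)
Recursion depth = 6


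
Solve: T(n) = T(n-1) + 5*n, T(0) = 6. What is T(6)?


Expanding the recurrence:
T(6) = T(5) + 5*6
       = T(4) + 5*5 + 5*6
       ...
       = T(0) + 5*(1 + 2 + ... + 6)
       = 6 + 5 * 6*7/2
       = 6 + 5 * 21
       = 6 + 105 = 111


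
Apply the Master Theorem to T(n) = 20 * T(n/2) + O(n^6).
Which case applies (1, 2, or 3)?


The Master Theorem: T(n) = a*T(n/b) + O(n^c)
  a = 20, b = 2, c = 6
log_b(a) = log_2(20) ~ 4.322
Compare b^c with a: 2^6 = 64 > 20, so c > log_b(a).
Since c > log_b(a), Case 3 applies.
T(n) = O(n^6)
Master Theorem case = 3


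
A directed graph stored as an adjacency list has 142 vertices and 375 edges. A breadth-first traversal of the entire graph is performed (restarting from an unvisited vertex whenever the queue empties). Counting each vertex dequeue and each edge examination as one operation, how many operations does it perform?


A full BFS traversal dequeues each vertex once and examines each edge once.
Vertex visits: 142
Edge visits: 375
V + E = 142 + 375 = 517


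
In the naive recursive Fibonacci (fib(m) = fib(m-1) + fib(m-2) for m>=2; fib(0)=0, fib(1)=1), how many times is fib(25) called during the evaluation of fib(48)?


Let N(m) = number of times fib(m) is called while evaluating fib(48).
N(48) = 1 (the initial call).
N(47) = 1 (only fib(48) calls it).
For 1 <= m <= 46: fib(m) is called by fib(m+1) and fib(m+2), so
  N(m) = N(m+1) + N(m+2).
fib(0) is called only by fib(2), so N(0) = N(2).
Walk down from m=48:
  N(48)=1, N(47)=1, N(46)=2, N(45)=3, N(44)=5, N(43)=8, N(42)=13, N(41)=21, N(40)=34, N(39)=55, N(38)=89, N(37)=144, N(36)=233, N(35)=377, N(34)=610, N(33)=987, N(32)=1597, N(31)=2584, N(30)=4181, N(29)=6765, N(28)=10946, N(27)=17711, N(26)=28657, N(25)=46368
N(25) = 46368


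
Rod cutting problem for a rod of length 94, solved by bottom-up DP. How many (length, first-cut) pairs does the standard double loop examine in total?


For each subproblem length i = 1..94, the inner loop considers i possible first cuts.
Total = 1 + 2 + ... + 94
= 94*(94+1)/2
= 94*95/2 = 4465


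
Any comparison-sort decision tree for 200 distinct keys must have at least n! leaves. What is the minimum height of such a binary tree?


A binary decision tree of height h has at most 2^h leaves and needs at least n! of them, so h >= ceil(log2(n!)).
200! is far too large to multiply out, so use Stirling's series:
  ln(n!) ~ n ln n - n + (1/2) ln(2 pi n) + 1/(12n)  (error below 1/(360 n^3), negligible here)
  ln(200) = 5.2983174
  n ln n = 200 * 5.2983174 = 1059.6635
  (1/2) ln(2 pi * 200) = (1/2) ln(1256.6371) = 3.5681
  1/(12*200) = 0.0004
  ln(200!) ~ 1059.6635 - 200 + 3.5681 + 0.0004 = 863.2320
Convert to base 2: log2(200!) = 863.2320 / ln 2 = 863.2320 / 0.69314718 = 1245.3805
ceil(1245.3805) = 1246


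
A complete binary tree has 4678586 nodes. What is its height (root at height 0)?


In a complete binary tree, level k holds nodes 2^k .. 2^(k+1)-1 (1-indexed).
Height = floor(log2(n)) = floor(log2(4678586)) = 22
Check: 2^22 = 4194304 <= 4678586 < 8388608 = 2^23


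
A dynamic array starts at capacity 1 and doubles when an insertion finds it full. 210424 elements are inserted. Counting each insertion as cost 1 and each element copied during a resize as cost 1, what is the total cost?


n = 210424
Insertion costs: 210424
Resizes copy 1, 2, 4, ... up to the largest power of 2 that is <= n-1 = 210423, i.e. 131072.
Copy costs = 1 + 2 + 4 + 8 + 16 + 32 + 64 + 128 + 256 + 512 + 1024 + 2048 + 4096 + 8192 + 16384 + 32768 + 65536 + 131072 = 262143
Total = 210424 + 262143 = 472567


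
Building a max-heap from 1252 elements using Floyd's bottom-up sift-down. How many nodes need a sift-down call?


In a heap of 1252 elements (0-indexed array):
  Last element index: 1251
  Parent of last element: floor((1251 - 1) / 2) = 625
  Internal nodes: indices 0 to 625
  Count = floor(1252/2) = 626


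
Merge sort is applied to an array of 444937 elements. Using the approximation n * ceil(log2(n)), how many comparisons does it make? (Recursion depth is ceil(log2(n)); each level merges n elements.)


Merge sort divides the array into halves recursively.
Number of levels = ceil(log2(444937)) = 19
At each level, approximately n = 444937 comparisons are needed for merging.
Total comparisons ~ n * ceil(log2(n)) = 444937 * 19 = 8453803


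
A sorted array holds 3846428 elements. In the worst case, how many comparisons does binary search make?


Halving sequence: 3846428 -> 1923214 -> 961607 -> 480803 -> 240401 -> 120200 -> 60100 -> 30050 -> 15025 -> 7512 -> 3756 -> 1878 -> 939 -> 469 -> 234 -> 117 -> 58 -> 29 -> 14 -> 7 -> 3 -> 1
Number of halvings = 21
Max comparisons = 21 + 1 = 22


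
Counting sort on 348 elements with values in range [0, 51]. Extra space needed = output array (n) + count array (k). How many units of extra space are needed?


Output array size: 348 (to store sorted result)
Count array size: 52 (one slot per possible value, range 0 to 51)
Total extra space = 348 + 52 = 400


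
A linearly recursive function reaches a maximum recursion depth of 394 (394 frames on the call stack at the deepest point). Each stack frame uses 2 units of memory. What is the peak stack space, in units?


Maximum recursion depth = 394 frames
Memory per frame = 2 units
Total stack space = depth * frame_size
= 394 * 2 = 788


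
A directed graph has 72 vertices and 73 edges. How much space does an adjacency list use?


Adjacency list: one list head per vertex + one entry per edge
Vertex heads: 72
Edge entries: 73
Total = 72 + 73 = 145


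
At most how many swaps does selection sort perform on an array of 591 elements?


Each of the 590 passes places one element in its final position.
Pass 1: swap minimum into position 0
Pass 2: swap minimum of remaining into position 1
...
Pass 590: last two elements, one swap
Maximum swaps = 591 - 1 = 590


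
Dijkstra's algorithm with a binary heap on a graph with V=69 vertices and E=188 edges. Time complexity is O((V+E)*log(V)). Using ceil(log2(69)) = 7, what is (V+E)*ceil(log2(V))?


Dijkstra with a binary heap: each vertex is extracted once, each edge may relax once.
Each heap operation costs O(log V).
V + E = 69 + 188 = 257
ceil(log2(69)) = 7 (since 2^6 = 64 < 69 <= 128 = 2^7)
Total heap work = (V+E) * ceil(log2(V)) = 257 * 7 = 1799


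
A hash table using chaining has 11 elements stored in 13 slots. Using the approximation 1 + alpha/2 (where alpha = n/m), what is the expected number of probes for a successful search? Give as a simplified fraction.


Load factor alpha = n/m = 11/13
Expected probes = 1 + alpha/2 = 1 + 11/(2*13)
= 1 + 11/26
= 26/26 + 11/26
= 37/26


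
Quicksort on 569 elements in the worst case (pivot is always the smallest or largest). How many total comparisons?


In the worst case, each partition step picks the worst pivot:
  Partition 1: 568 comparisons (n-1 elements to compare)
  Partition 2: 567 comparisons
  Partition 3: 566 comparisons
  Partition 4: 565 comparisons
  Partition 5: 564 comparisons
  ...
  Last partition: 0 comparisons
Total = (n-1) + (n-2) + ... + 1 + 0 = n*(n-1)/2
= 569*568/2 = 161596


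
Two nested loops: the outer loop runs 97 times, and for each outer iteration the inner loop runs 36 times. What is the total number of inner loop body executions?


Outer loop: 97 iterations
Inner loop: 36 iterations per outer iteration
Total = 97 * 36 = 3492


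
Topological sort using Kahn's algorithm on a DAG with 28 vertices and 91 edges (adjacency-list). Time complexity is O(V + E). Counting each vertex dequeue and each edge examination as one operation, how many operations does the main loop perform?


Kahn's algorithm:
  1. Compute in-degrees: O(V + E)
  2. Process queue: each vertex dequeued once (O(V))
     each edge examined once (O(E))
Total = V + E = 28 + 91 = 119


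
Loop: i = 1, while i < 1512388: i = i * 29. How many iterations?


i multiplies by 29 each step:
i = 1 -> 29 -> 841 -> 24389 -> 707281 -> 20511149 (stop)
Iterations = ceil(log_29(1512388)) = 5


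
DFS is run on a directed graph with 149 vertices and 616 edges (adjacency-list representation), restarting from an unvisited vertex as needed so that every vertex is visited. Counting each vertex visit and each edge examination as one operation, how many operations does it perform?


A full DFS traversal processes each vertex exactly once (push/pop on stack).
Each directed edge is examined once.
V = 149, E = 616
V + E = 765


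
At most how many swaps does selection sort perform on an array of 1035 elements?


Each of the 1034 passes places one element in its final position.
Pass 1: swap minimum into position 0
Pass 2: swap minimum of remaining into position 1
...
Pass 1034: last two elements, one swap
Maximum swaps = 1035 - 1 = 1034


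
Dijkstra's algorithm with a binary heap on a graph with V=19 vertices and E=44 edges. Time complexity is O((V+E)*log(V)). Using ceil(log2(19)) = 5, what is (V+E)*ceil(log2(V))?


Dijkstra with a binary heap: each vertex is extracted once, each edge may relax once.
Each heap operation costs O(log V).
V + E = 19 + 44 = 63
ceil(log2(19)) = 5 (since 2^4 = 16 < 19 <= 32 = 2^5)
Total heap work = (V+E) * ceil(log2(V)) = 63 * 5 = 315


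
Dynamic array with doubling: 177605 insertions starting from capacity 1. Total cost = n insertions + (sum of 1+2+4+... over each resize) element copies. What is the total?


n = 177605
Insertion costs: 177605
Resizes copy 1, 2, 4, ... up to the largest power of 2 that is <= n-1 = 177604, i.e. 131072.
Copy costs = 1 + 2 + 4 + 8 + 16 + 32 + 64 + 128 + 256 + 512 + 1024 + 2048 + 4096 + 8192 + 16384 + 32768 + 65536 + 131072 = 262143
Total = 177605 + 262143 = 439748


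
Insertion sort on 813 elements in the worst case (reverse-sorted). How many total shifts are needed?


In the worst case (reverse-sorted), each element shifts past all previous:
  Element 1: 1 shifts
  Element 2: 2 shifts
  Element 3: 3 shifts
  Element 4: 4 shifts
  Element 5: 5 shifts
  ...
  Element 812: 812 shifts
Total = 1 + 2 + ... + 812
= 813*(813-1)/2 = 330078


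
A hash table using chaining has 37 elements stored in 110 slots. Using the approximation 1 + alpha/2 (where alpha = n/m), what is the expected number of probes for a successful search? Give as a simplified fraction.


Load factor alpha = n/m = 37/110
Expected probes = 1 + alpha/2 = 1 + 37/(2*110)
= 1 + 37/220
= 220/220 + 37/220
= 257/220


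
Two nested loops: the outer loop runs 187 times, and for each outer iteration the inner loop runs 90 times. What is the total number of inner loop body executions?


Outer loop: 187 iterations
Inner loop: 90 iterations per outer iteration
Total = 187 * 90 = 16830


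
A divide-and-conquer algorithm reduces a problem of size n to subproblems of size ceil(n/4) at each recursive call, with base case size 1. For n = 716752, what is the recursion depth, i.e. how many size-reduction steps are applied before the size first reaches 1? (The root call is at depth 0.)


Each step divides the size by 4 (rounding up); after k steps the size is ceil(n/4^k), which equals 1 exactly when 4^k >= n.
So the depth is the smallest k with 4^k >= 716752, i.e. ceil(log_4(716752)).
4^9 = 262144 < 716752 <= 1048576 = 4^10
Recursion depth = 10


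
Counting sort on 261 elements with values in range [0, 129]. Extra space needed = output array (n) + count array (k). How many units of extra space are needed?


Output array size: 261 (to store sorted result)
Count array size: 130 (one slot per possible value, range 0 to 129)
Total extra space = 261 + 130 = 391


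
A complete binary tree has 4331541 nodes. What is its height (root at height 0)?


In a complete binary tree, level k holds nodes 2^k .. 2^(k+1)-1 (1-indexed).
Height = floor(log2(n)) = floor(log2(4331541)) = 22
Check: 2^22 = 4194304 <= 4331541 < 8388608 = 2^23


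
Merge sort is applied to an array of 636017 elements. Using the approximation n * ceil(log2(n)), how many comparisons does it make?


Merge sort divides the array into halves recursively.
Number of levels = ceil(log2(636017)) = 20
At each level, approximately n = 636017 comparisons are needed for merging.
Total comparisons ~ n * ceil(log2(n)) = 636017 * 20 = 12720340


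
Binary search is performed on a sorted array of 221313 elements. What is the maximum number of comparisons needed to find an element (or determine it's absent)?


Binary search halves the search space each comparison:
  Step 1: search space = 221313 -> 110656
  Step 2: search space = 110656 -> 55328
  Step 3: search space = 55328 -> 27664
  Step 4: search space = 27664 -> 13832
  Step 5: search space = 13832 -> 6916
  Step 6: search space = 6916 -> 3458
  Step 7: search space = 3458 -> 1729
  Step 8: search space = 1729 -> 864
  Step 9: search space = 864 -> 432
  Step 10: search space = 432 -> 216
  Step 11: search space = 216 -> 108
  Step 12: search space = 108 -> 54
  Step 13: search space = 54 -> 27
  Step 14: search space = 27 -> 13
  Step 15: search space = 13 -> 6
  Step 16: search space = 6 -> 3
  Step 17: search space = 3 -> 1
  Step 18: search space = 1 (final check)
Maximum comparisons = floor(log2(221313)) + 1 = 17 + 1 = 18
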